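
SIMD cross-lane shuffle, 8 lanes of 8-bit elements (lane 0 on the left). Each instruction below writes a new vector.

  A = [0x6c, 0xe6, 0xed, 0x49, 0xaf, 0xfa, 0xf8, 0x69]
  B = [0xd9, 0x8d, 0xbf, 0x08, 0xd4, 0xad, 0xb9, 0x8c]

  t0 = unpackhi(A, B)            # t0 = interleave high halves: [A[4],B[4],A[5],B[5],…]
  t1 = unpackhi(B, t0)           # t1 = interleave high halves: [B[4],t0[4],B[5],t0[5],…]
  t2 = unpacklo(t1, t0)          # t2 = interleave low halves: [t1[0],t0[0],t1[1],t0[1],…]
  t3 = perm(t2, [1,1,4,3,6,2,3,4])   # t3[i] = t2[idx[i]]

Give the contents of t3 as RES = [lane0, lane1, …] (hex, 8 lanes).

  t0: af d4 fa ad f8 b9 69 8c
  t1: d4 f8 ad b9 b9 69 8c 8c
  t2: d4 af f8 d4 ad fa b9 ad
  t3: af af ad d4 b9 f8 d4 ad

RES = [ 0xaf  0xaf  0xad  0xd4  0xb9  0xf8  0xd4  0xad ]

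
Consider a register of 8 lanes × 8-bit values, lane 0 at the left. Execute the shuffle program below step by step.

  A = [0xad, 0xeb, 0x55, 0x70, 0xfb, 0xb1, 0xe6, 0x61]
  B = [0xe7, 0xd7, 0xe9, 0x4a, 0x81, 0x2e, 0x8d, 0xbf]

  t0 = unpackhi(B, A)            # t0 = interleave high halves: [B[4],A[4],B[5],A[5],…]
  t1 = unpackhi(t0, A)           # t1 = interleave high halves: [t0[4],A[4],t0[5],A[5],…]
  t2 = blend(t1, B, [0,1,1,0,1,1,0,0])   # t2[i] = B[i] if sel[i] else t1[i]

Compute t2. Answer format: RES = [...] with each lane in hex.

  t0: 81 fb 2e b1 8d e6 bf 61
  t1: 8d fb e6 b1 bf e6 61 61
  t2: 8d d7 e9 b1 81 2e 61 61

RES = [ 0x8d  0xd7  0xe9  0xb1  0x81  0x2e  0x61  0x61 ]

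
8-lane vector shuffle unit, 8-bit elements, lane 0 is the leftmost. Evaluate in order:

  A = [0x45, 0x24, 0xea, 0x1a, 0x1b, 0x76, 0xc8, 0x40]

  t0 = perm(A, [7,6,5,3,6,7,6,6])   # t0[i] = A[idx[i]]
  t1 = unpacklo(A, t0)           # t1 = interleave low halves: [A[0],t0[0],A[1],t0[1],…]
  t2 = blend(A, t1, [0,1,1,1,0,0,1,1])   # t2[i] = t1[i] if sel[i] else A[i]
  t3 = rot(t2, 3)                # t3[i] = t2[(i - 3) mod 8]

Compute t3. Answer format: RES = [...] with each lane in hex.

→ t0 |40|c8|76|1a|c8|40|c8|c8|
→ t1 |45|40|24|c8|ea|76|1a|1a|
→ t2 |45|40|24|c8|1b|76|1a|1a|
→ t3 |76|1a|1a|45|40|24|c8|1b|

RES = [0x76, 0x1a, 0x1a, 0x45, 0x40, 0x24, 0xc8, 0x1b]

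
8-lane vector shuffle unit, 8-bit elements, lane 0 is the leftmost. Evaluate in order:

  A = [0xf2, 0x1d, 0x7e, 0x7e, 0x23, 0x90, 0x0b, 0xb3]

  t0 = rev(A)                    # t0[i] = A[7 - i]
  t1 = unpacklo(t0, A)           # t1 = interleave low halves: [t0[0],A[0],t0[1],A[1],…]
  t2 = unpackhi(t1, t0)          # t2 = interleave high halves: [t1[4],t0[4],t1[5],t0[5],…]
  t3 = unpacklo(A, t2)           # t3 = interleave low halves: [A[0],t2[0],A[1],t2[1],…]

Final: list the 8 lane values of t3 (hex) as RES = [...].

  t0: b3 0b 90 23 7e 7e 1d f2
  t1: b3 f2 0b 1d 90 7e 23 7e
  t2: 90 7e 7e 7e 23 1d 7e f2
  t3: f2 90 1d 7e 7e 7e 7e 7e

RES = [0xf2, 0x90, 0x1d, 0x7e, 0x7e, 0x7e, 0x7e, 0x7e]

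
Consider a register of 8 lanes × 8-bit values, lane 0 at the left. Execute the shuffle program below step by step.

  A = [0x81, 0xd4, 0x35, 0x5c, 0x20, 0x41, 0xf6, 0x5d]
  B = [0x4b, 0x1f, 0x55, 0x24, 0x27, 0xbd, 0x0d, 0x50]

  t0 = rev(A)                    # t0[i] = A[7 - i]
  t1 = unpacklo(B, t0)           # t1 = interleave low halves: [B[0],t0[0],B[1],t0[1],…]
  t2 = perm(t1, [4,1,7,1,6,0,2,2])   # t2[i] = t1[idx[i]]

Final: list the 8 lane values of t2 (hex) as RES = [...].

RES = [ 0x55  0x5d  0x20  0x5d  0x24  0x4b  0x1f  0x1f ]

t0 = [0x5d, 0xf6, 0x41, 0x20, 0x5c, 0x35, 0xd4, 0x81]
t1 = [0x4b, 0x5d, 0x1f, 0xf6, 0x55, 0x41, 0x24, 0x20]
t2 = [0x55, 0x5d, 0x20, 0x5d, 0x24, 0x4b, 0x1f, 0x1f]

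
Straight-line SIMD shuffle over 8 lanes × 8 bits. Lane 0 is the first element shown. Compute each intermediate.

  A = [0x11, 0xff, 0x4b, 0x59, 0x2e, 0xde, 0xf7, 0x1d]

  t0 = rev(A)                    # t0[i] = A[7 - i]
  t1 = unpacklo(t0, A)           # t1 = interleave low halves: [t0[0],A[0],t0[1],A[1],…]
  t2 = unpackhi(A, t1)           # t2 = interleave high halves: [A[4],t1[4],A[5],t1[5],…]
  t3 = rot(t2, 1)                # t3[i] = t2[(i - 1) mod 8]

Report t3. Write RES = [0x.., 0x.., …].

RES = [0x59, 0x2e, 0xde, 0xde, 0x4b, 0xf7, 0x2e, 0x1d]

t0 = [0x1d, 0xf7, 0xde, 0x2e, 0x59, 0x4b, 0xff, 0x11]
t1 = [0x1d, 0x11, 0xf7, 0xff, 0xde, 0x4b, 0x2e, 0x59]
t2 = [0x2e, 0xde, 0xde, 0x4b, 0xf7, 0x2e, 0x1d, 0x59]
t3 = [0x59, 0x2e, 0xde, 0xde, 0x4b, 0xf7, 0x2e, 0x1d]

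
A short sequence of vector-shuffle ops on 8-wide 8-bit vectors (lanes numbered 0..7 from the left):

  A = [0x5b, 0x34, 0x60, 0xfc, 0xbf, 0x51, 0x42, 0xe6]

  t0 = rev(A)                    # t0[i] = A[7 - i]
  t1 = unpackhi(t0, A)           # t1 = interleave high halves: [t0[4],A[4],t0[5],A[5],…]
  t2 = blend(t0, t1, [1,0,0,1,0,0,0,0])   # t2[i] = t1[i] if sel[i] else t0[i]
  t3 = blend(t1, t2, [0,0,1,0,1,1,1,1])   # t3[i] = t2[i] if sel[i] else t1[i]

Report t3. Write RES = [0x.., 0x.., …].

→ t0 |e6|42|51|bf|fc|60|34|5b|
→ t1 |fc|bf|60|51|34|42|5b|e6|
→ t2 |fc|42|51|51|fc|60|34|5b|
→ t3 |fc|bf|51|51|fc|60|34|5b|

RES = [ 0xfc  0xbf  0x51  0x51  0xfc  0x60  0x34  0x5b ]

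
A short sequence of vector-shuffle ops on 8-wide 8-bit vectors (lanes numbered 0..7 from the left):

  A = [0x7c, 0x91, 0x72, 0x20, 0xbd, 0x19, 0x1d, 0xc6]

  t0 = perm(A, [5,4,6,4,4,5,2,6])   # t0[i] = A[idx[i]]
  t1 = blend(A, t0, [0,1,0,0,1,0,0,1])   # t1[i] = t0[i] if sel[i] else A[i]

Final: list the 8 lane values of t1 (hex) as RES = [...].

RES = [ 0x7c  0xbd  0x72  0x20  0xbd  0x19  0x1d  0x1d ]

  t0: 19 bd 1d bd bd 19 72 1d
  t1: 7c bd 72 20 bd 19 1d 1d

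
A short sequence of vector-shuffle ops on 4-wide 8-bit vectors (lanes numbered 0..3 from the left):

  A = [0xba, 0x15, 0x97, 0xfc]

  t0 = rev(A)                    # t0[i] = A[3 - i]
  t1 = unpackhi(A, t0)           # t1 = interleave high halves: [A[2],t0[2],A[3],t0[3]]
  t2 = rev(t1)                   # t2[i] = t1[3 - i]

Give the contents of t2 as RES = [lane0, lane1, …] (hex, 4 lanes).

RES = [ 0xba  0xfc  0x15  0x97 ]

t0 = [0xfc, 0x97, 0x15, 0xba]
t1 = [0x97, 0x15, 0xfc, 0xba]
t2 = [0xba, 0xfc, 0x15, 0x97]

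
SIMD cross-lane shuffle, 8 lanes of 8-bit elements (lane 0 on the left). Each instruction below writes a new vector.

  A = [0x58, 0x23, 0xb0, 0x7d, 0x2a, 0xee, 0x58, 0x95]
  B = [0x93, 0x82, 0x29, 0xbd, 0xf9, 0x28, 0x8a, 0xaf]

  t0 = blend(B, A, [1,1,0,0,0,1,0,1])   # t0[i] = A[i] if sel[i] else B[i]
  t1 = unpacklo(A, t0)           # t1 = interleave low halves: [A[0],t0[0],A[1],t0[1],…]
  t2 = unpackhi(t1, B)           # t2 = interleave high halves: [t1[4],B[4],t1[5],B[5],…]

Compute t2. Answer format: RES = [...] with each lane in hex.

→ t0 |58|23|29|bd|f9|ee|8a|95|
→ t1 |58|58|23|23|b0|29|7d|bd|
→ t2 |b0|f9|29|28|7d|8a|bd|af|

RES = [0xb0, 0xf9, 0x29, 0x28, 0x7d, 0x8a, 0xbd, 0xaf]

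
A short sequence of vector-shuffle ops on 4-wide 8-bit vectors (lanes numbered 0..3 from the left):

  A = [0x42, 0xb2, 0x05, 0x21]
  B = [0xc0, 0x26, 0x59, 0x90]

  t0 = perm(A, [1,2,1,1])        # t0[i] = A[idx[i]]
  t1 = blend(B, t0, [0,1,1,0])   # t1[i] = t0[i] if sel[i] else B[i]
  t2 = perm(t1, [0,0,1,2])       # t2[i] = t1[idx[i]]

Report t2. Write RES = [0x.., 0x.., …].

→ t0 |b2|05|b2|b2|
→ t1 |c0|05|b2|90|
→ t2 |c0|c0|05|b2|

RES = [ 0xc0  0xc0  0x05  0xb2 ]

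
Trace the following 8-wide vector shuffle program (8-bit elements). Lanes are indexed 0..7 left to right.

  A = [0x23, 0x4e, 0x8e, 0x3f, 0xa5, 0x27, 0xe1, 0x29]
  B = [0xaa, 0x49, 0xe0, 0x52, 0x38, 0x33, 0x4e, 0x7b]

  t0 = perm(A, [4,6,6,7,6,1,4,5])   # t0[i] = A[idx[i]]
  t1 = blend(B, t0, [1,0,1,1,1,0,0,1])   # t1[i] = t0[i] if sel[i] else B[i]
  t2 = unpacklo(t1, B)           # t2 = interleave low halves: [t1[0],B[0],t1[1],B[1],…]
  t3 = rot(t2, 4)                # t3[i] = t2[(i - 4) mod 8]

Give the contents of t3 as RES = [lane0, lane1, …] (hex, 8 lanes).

RES = [0xe1, 0xe0, 0x29, 0x52, 0xa5, 0xaa, 0x49, 0x49]

t0 = [0xa5, 0xe1, 0xe1, 0x29, 0xe1, 0x4e, 0xa5, 0x27]
t1 = [0xa5, 0x49, 0xe1, 0x29, 0xe1, 0x33, 0x4e, 0x27]
t2 = [0xa5, 0xaa, 0x49, 0x49, 0xe1, 0xe0, 0x29, 0x52]
t3 = [0xe1, 0xe0, 0x29, 0x52, 0xa5, 0xaa, 0x49, 0x49]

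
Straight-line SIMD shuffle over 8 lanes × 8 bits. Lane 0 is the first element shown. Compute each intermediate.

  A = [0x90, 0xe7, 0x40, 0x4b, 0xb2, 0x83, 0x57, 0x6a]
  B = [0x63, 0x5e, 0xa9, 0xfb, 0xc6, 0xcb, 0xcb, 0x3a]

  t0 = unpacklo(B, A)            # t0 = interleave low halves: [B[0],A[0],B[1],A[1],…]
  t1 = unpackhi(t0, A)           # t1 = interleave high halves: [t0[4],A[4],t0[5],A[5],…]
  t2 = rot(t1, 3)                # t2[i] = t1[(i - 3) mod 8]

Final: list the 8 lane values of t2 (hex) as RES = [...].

RES = [ 0x57  0x4b  0x6a  0xa9  0xb2  0x40  0x83  0xfb ]

t0 = [0x63, 0x90, 0x5e, 0xe7, 0xa9, 0x40, 0xfb, 0x4b]
t1 = [0xa9, 0xb2, 0x40, 0x83, 0xfb, 0x57, 0x4b, 0x6a]
t2 = [0x57, 0x4b, 0x6a, 0xa9, 0xb2, 0x40, 0x83, 0xfb]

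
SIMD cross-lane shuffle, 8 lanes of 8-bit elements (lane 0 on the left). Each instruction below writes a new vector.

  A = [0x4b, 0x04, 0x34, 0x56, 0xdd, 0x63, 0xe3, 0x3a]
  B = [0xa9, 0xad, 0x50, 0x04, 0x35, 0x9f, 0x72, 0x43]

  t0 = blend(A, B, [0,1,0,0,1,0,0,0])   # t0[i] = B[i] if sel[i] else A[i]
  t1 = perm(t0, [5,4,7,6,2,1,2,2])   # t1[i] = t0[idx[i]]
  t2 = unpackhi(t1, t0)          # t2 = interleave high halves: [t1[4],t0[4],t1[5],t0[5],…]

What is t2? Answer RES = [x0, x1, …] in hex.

RES = [0x34, 0x35, 0xad, 0x63, 0x34, 0xe3, 0x34, 0x3a]

t0 = [0x4b, 0xad, 0x34, 0x56, 0x35, 0x63, 0xe3, 0x3a]
t1 = [0x63, 0x35, 0x3a, 0xe3, 0x34, 0xad, 0x34, 0x34]
t2 = [0x34, 0x35, 0xad, 0x63, 0x34, 0xe3, 0x34, 0x3a]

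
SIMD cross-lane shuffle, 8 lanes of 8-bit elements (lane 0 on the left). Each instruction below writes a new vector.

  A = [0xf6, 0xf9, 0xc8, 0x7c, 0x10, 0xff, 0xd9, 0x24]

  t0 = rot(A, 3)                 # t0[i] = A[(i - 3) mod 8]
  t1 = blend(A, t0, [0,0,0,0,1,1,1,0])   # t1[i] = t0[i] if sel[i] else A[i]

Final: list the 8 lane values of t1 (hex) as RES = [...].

RES = [ 0xf6  0xf9  0xc8  0x7c  0xf9  0xc8  0x7c  0x24 ]

→ t0 |ff|d9|24|f6|f9|c8|7c|10|
→ t1 |f6|f9|c8|7c|f9|c8|7c|24|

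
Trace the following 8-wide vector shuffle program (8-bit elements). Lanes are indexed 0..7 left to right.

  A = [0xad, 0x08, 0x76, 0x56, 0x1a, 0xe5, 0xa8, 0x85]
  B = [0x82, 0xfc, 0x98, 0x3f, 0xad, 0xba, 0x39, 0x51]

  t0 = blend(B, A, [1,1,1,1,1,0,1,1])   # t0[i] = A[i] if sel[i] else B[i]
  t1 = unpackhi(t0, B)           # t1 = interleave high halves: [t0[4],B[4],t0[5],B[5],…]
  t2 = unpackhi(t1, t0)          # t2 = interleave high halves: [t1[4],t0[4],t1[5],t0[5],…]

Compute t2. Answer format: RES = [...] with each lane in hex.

RES = [ 0xa8  0x1a  0x39  0xba  0x85  0xa8  0x51  0x85 ]

t0 = [0xad, 0x08, 0x76, 0x56, 0x1a, 0xba, 0xa8, 0x85]
t1 = [0x1a, 0xad, 0xba, 0xba, 0xa8, 0x39, 0x85, 0x51]
t2 = [0xa8, 0x1a, 0x39, 0xba, 0x85, 0xa8, 0x51, 0x85]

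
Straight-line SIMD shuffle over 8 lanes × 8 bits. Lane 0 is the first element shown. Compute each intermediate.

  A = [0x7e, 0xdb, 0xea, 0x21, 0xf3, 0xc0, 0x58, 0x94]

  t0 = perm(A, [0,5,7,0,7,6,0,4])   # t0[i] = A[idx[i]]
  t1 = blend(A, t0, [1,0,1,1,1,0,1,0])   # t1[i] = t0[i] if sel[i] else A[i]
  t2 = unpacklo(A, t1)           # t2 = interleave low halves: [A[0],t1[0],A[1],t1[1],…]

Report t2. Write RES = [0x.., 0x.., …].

t0 = [0x7e, 0xc0, 0x94, 0x7e, 0x94, 0x58, 0x7e, 0xf3]
t1 = [0x7e, 0xdb, 0x94, 0x7e, 0x94, 0xc0, 0x7e, 0x94]
t2 = [0x7e, 0x7e, 0xdb, 0xdb, 0xea, 0x94, 0x21, 0x7e]

RES = [0x7e, 0x7e, 0xdb, 0xdb, 0xea, 0x94, 0x21, 0x7e]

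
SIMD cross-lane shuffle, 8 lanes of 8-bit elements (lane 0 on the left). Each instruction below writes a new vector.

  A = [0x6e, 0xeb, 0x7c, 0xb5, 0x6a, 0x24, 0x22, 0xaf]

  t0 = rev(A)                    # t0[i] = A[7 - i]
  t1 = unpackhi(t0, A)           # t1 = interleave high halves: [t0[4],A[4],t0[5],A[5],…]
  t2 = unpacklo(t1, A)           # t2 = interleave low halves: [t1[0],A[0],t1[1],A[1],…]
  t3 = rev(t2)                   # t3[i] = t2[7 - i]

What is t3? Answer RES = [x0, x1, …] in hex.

RES = [0xb5, 0x24, 0x7c, 0x7c, 0xeb, 0x6a, 0x6e, 0xb5]

→ t0 |af|22|24|6a|b5|7c|eb|6e|
→ t1 |b5|6a|7c|24|eb|22|6e|af|
→ t2 |b5|6e|6a|eb|7c|7c|24|b5|
→ t3 |b5|24|7c|7c|eb|6a|6e|b5|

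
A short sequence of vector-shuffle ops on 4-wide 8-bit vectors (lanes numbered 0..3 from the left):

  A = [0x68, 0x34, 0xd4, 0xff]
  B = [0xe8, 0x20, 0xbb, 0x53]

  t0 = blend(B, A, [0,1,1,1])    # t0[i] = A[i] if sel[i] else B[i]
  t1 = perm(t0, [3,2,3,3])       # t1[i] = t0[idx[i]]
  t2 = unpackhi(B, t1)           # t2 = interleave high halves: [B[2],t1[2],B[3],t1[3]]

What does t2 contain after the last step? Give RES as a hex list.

RES = [ 0xbb  0xff  0x53  0xff ]

→ t0 |e8|34|d4|ff|
→ t1 |ff|d4|ff|ff|
→ t2 |bb|ff|53|ff|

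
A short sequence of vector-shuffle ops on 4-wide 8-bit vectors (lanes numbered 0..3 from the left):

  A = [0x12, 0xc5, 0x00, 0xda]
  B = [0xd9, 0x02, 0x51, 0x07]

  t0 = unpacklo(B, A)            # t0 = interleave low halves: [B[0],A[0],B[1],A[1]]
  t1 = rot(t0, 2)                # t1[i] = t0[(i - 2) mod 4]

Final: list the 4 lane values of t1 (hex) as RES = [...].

RES = [ 0x02  0xc5  0xd9  0x12 ]

→ t0 |d9|12|02|c5|
→ t1 |02|c5|d9|12|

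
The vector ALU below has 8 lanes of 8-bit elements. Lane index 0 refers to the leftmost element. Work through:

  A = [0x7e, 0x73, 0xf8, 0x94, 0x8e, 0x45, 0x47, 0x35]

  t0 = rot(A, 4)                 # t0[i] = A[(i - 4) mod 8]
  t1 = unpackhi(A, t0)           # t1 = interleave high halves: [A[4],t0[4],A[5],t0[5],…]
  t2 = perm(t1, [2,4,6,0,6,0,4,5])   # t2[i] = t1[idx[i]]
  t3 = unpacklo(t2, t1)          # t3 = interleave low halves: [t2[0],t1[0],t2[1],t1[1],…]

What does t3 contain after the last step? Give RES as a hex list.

RES = [0x45, 0x8e, 0x47, 0x7e, 0x35, 0x45, 0x8e, 0x73]

→ t0 |8e|45|47|35|7e|73|f8|94|
→ t1 |8e|7e|45|73|47|f8|35|94|
→ t2 |45|47|35|8e|35|8e|47|f8|
→ t3 |45|8e|47|7e|35|45|8e|73|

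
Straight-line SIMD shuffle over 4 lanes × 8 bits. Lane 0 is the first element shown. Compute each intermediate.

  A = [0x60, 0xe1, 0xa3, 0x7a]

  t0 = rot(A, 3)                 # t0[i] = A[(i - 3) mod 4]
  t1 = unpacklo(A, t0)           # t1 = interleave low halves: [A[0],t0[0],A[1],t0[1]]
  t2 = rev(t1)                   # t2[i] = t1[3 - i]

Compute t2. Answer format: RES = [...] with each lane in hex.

→ t0 |e1|a3|7a|60|
→ t1 |60|e1|e1|a3|
→ t2 |a3|e1|e1|60|

RES = [ 0xa3  0xe1  0xe1  0x60 ]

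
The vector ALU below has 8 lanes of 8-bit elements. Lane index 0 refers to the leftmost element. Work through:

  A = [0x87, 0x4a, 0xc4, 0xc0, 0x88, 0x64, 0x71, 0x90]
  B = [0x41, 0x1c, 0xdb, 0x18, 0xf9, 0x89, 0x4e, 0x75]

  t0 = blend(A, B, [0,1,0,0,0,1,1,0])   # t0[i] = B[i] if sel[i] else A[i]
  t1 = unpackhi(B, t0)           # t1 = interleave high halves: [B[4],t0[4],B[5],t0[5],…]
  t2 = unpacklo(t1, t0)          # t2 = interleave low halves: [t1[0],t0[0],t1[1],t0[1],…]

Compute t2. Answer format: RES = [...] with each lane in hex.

t0 = [0x87, 0x1c, 0xc4, 0xc0, 0x88, 0x89, 0x4e, 0x90]
t1 = [0xf9, 0x88, 0x89, 0x89, 0x4e, 0x4e, 0x75, 0x90]
t2 = [0xf9, 0x87, 0x88, 0x1c, 0x89, 0xc4, 0x89, 0xc0]

RES = [0xf9, 0x87, 0x88, 0x1c, 0x89, 0xc4, 0x89, 0xc0]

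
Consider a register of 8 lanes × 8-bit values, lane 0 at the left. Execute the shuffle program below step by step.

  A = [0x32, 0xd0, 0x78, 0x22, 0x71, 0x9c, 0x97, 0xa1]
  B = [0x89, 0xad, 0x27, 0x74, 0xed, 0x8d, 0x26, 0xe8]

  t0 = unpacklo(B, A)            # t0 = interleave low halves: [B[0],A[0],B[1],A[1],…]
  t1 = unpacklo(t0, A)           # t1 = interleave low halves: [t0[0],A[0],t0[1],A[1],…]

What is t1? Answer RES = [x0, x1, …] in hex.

  t0: 89 32 ad d0 27 78 74 22
  t1: 89 32 32 d0 ad 78 d0 22

RES = [ 0x89  0x32  0x32  0xd0  0xad  0x78  0xd0  0x22 ]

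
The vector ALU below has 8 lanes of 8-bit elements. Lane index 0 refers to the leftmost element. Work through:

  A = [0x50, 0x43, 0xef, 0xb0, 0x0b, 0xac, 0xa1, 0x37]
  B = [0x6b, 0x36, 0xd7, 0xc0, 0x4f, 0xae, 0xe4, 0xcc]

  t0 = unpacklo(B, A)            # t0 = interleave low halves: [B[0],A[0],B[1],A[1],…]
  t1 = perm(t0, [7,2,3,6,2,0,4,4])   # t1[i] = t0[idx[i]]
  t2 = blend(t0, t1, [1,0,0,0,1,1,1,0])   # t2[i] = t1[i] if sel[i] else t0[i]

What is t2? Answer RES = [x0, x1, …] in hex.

  t0: 6b 50 36 43 d7 ef c0 b0
  t1: b0 36 43 c0 36 6b d7 d7
  t2: b0 50 36 43 36 6b d7 b0

RES = [0xb0, 0x50, 0x36, 0x43, 0x36, 0x6b, 0xd7, 0xb0]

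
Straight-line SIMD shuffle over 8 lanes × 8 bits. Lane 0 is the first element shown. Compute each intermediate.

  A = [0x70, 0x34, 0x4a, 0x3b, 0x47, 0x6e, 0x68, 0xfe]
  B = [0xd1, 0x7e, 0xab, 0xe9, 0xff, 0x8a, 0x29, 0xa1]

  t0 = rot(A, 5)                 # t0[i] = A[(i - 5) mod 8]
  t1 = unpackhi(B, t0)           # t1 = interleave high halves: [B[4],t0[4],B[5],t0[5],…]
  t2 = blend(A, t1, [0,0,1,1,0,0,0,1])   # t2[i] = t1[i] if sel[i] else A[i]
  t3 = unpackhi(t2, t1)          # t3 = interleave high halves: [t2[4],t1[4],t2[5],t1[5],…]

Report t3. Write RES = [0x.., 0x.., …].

RES = [0x47, 0x29, 0x6e, 0x34, 0x68, 0xa1, 0x4a, 0x4a]

t0 = [0x3b, 0x47, 0x6e, 0x68, 0xfe, 0x70, 0x34, 0x4a]
t1 = [0xff, 0xfe, 0x8a, 0x70, 0x29, 0x34, 0xa1, 0x4a]
t2 = [0x70, 0x34, 0x8a, 0x70, 0x47, 0x6e, 0x68, 0x4a]
t3 = [0x47, 0x29, 0x6e, 0x34, 0x68, 0xa1, 0x4a, 0x4a]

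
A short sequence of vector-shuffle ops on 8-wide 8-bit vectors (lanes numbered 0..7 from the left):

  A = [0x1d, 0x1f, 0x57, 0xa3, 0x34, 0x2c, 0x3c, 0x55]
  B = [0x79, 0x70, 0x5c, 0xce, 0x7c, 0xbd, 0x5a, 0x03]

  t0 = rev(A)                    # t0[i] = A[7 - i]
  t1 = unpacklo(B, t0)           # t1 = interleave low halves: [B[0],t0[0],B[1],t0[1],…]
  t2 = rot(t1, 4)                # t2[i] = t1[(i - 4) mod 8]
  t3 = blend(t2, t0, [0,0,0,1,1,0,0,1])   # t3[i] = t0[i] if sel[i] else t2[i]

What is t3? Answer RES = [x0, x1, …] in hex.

t0 = [0x55, 0x3c, 0x2c, 0x34, 0xa3, 0x57, 0x1f, 0x1d]
t1 = [0x79, 0x55, 0x70, 0x3c, 0x5c, 0x2c, 0xce, 0x34]
t2 = [0x5c, 0x2c, 0xce, 0x34, 0x79, 0x55, 0x70, 0x3c]
t3 = [0x5c, 0x2c, 0xce, 0x34, 0xa3, 0x55, 0x70, 0x1d]

RES = [0x5c, 0x2c, 0xce, 0x34, 0xa3, 0x55, 0x70, 0x1d]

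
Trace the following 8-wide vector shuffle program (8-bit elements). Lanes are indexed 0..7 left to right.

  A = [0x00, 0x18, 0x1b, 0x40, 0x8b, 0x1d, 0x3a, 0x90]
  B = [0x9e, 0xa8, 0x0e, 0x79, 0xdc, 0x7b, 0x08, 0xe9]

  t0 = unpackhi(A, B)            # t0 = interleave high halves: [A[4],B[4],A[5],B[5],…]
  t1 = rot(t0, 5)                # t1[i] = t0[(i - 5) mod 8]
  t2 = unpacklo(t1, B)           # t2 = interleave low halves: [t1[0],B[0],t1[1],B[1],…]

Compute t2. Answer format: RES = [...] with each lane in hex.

→ t0 |8b|dc|1d|7b|3a|08|90|e9|
→ t1 |7b|3a|08|90|e9|8b|dc|1d|
→ t2 |7b|9e|3a|a8|08|0e|90|79|

RES = [ 0x7b  0x9e  0x3a  0xa8  0x08  0x0e  0x90  0x79 ]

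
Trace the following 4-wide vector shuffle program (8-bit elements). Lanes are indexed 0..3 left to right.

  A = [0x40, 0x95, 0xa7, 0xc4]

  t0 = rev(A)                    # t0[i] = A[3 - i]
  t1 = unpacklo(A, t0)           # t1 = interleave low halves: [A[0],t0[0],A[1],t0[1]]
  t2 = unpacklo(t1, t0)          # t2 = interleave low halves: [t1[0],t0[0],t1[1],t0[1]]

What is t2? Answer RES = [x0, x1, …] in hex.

  t0: c4 a7 95 40
  t1: 40 c4 95 a7
  t2: 40 c4 c4 a7

RES = [0x40, 0xc4, 0xc4, 0xa7]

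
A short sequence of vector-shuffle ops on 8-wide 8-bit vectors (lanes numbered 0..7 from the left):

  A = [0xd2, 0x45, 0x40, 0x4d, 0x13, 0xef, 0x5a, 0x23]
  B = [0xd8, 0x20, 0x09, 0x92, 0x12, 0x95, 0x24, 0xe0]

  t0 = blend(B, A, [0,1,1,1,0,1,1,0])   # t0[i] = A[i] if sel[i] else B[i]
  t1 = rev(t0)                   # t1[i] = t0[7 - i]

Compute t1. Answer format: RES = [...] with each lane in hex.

t0 = [0xd8, 0x45, 0x40, 0x4d, 0x12, 0xef, 0x5a, 0xe0]
t1 = [0xe0, 0x5a, 0xef, 0x12, 0x4d, 0x40, 0x45, 0xd8]

RES = [0xe0, 0x5a, 0xef, 0x12, 0x4d, 0x40, 0x45, 0xd8]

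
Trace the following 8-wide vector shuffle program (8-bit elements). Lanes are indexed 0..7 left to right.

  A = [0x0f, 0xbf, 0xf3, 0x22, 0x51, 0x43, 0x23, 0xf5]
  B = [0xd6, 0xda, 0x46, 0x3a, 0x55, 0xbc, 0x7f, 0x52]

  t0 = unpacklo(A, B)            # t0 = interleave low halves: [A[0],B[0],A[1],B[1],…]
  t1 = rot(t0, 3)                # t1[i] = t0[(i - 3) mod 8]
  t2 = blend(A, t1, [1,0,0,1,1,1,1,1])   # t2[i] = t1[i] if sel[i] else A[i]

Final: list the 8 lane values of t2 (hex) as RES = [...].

RES = [0x46, 0xbf, 0xf3, 0x0f, 0xd6, 0xbf, 0xda, 0xf3]

t0 = [0x0f, 0xd6, 0xbf, 0xda, 0xf3, 0x46, 0x22, 0x3a]
t1 = [0x46, 0x22, 0x3a, 0x0f, 0xd6, 0xbf, 0xda, 0xf3]
t2 = [0x46, 0xbf, 0xf3, 0x0f, 0xd6, 0xbf, 0xda, 0xf3]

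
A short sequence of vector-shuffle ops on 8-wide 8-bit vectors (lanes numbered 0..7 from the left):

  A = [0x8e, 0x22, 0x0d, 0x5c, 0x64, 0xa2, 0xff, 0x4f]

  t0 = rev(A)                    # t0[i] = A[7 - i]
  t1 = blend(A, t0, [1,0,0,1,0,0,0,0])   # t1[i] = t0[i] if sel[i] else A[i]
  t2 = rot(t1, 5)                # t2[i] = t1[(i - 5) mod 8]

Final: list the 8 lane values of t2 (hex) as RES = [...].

RES = [ 0x64  0x64  0xa2  0xff  0x4f  0x4f  0x22  0x0d ]

t0 = [0x4f, 0xff, 0xa2, 0x64, 0x5c, 0x0d, 0x22, 0x8e]
t1 = [0x4f, 0x22, 0x0d, 0x64, 0x64, 0xa2, 0xff, 0x4f]
t2 = [0x64, 0x64, 0xa2, 0xff, 0x4f, 0x4f, 0x22, 0x0d]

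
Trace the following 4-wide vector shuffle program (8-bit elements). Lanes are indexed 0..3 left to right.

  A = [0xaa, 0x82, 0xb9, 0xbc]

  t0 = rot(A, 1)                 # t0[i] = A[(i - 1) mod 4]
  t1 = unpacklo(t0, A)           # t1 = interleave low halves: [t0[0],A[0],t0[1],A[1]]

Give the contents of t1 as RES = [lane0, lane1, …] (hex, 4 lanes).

RES = [0xbc, 0xaa, 0xaa, 0x82]

→ t0 |bc|aa|82|b9|
→ t1 |bc|aa|aa|82|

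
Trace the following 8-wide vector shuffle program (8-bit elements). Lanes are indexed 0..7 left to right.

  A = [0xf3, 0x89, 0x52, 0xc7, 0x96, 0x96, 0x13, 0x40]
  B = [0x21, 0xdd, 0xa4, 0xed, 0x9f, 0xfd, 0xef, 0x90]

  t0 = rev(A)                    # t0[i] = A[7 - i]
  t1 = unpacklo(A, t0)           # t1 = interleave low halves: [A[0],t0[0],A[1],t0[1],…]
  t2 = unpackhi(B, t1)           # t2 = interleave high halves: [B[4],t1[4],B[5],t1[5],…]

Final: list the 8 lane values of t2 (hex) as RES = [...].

  t0: 40 13 96 96 c7 52 89 f3
  t1: f3 40 89 13 52 96 c7 96
  t2: 9f 52 fd 96 ef c7 90 96

RES = [0x9f, 0x52, 0xfd, 0x96, 0xef, 0xc7, 0x90, 0x96]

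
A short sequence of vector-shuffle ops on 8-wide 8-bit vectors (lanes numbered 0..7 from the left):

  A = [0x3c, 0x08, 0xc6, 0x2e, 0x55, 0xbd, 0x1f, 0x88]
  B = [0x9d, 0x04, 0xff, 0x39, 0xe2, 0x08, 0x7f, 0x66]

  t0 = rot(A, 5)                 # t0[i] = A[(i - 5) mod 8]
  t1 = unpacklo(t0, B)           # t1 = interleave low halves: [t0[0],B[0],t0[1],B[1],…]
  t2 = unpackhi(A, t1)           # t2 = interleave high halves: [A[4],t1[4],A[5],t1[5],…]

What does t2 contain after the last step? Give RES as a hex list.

  t0: 2e 55 bd 1f 88 3c 08 c6
  t1: 2e 9d 55 04 bd ff 1f 39
  t2: 55 bd bd ff 1f 1f 88 39

RES = [0x55, 0xbd, 0xbd, 0xff, 0x1f, 0x1f, 0x88, 0x39]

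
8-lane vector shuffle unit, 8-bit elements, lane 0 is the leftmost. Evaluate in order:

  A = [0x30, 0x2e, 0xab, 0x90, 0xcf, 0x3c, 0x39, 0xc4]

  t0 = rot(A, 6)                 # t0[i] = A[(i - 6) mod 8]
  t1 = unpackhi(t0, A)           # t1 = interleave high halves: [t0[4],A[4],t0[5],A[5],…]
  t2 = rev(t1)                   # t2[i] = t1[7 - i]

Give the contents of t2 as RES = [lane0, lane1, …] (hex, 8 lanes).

RES = [0xc4, 0x2e, 0x39, 0x30, 0x3c, 0xc4, 0xcf, 0x39]

t0 = [0xab, 0x90, 0xcf, 0x3c, 0x39, 0xc4, 0x30, 0x2e]
t1 = [0x39, 0xcf, 0xc4, 0x3c, 0x30, 0x39, 0x2e, 0xc4]
t2 = [0xc4, 0x2e, 0x39, 0x30, 0x3c, 0xc4, 0xcf, 0x39]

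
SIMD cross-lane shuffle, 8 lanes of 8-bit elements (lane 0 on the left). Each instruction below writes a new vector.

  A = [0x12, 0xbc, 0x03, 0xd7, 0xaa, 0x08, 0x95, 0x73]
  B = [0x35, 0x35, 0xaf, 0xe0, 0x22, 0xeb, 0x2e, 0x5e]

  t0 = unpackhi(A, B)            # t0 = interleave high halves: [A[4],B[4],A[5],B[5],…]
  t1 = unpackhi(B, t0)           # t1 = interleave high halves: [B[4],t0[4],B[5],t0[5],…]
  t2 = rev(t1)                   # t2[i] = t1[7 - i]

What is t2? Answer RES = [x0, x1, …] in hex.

RES = [ 0x5e  0x5e  0x73  0x2e  0x2e  0xeb  0x95  0x22 ]

t0 = [0xaa, 0x22, 0x08, 0xeb, 0x95, 0x2e, 0x73, 0x5e]
t1 = [0x22, 0x95, 0xeb, 0x2e, 0x2e, 0x73, 0x5e, 0x5e]
t2 = [0x5e, 0x5e, 0x73, 0x2e, 0x2e, 0xeb, 0x95, 0x22]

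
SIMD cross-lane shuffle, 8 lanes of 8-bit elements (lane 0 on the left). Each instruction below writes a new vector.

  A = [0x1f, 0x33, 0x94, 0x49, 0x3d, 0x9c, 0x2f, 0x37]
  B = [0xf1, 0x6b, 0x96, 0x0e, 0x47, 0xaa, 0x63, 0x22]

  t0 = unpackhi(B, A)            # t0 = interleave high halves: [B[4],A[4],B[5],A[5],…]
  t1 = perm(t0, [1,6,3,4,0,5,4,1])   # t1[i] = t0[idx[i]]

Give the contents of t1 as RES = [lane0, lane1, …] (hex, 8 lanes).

t0 = [0x47, 0x3d, 0xaa, 0x9c, 0x63, 0x2f, 0x22, 0x37]
t1 = [0x3d, 0x22, 0x9c, 0x63, 0x47, 0x2f, 0x63, 0x3d]

RES = [ 0x3d  0x22  0x9c  0x63  0x47  0x2f  0x63  0x3d ]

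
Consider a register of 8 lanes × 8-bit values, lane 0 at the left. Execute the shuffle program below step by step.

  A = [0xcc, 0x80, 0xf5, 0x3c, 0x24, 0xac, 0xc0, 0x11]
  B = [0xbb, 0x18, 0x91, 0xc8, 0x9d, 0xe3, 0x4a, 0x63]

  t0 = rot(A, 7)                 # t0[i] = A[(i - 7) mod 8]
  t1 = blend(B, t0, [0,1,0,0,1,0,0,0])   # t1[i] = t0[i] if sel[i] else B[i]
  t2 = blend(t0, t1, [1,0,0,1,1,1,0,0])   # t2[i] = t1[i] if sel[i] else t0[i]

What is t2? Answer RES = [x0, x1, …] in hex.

→ t0 |80|f5|3c|24|ac|c0|11|cc|
→ t1 |bb|f5|91|c8|ac|e3|4a|63|
→ t2 |bb|f5|3c|c8|ac|e3|11|cc|

RES = [ 0xbb  0xf5  0x3c  0xc8  0xac  0xe3  0x11  0xcc ]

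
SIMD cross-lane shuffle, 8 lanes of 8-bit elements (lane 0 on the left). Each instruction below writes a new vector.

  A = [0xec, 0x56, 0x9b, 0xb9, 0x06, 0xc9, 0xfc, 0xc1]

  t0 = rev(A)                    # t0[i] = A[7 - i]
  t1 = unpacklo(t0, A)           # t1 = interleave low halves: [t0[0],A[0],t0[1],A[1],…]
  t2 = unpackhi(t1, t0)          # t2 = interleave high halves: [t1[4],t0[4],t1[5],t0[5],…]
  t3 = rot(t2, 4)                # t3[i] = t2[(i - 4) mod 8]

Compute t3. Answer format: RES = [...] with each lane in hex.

RES = [ 0x06  0x56  0xb9  0xec  0xc9  0xb9  0x9b  0x9b ]

  t0: c1 fc c9 06 b9 9b 56 ec
  t1: c1 ec fc 56 c9 9b 06 b9
  t2: c9 b9 9b 9b 06 56 b9 ec
  t3: 06 56 b9 ec c9 b9 9b 9b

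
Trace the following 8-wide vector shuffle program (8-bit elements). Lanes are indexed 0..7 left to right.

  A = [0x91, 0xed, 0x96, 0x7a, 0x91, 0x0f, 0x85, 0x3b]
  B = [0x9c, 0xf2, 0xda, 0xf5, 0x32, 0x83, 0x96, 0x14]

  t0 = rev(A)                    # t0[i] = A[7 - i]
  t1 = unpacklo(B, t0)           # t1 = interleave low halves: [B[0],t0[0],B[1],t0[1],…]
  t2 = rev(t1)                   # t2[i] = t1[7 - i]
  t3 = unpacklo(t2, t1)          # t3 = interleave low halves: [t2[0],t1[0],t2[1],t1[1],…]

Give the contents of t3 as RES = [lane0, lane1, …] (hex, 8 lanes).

RES = [ 0x91  0x9c  0xf5  0x3b  0x0f  0xf2  0xda  0x85 ]

t0 = [0x3b, 0x85, 0x0f, 0x91, 0x7a, 0x96, 0xed, 0x91]
t1 = [0x9c, 0x3b, 0xf2, 0x85, 0xda, 0x0f, 0xf5, 0x91]
t2 = [0x91, 0xf5, 0x0f, 0xda, 0x85, 0xf2, 0x3b, 0x9c]
t3 = [0x91, 0x9c, 0xf5, 0x3b, 0x0f, 0xf2, 0xda, 0x85]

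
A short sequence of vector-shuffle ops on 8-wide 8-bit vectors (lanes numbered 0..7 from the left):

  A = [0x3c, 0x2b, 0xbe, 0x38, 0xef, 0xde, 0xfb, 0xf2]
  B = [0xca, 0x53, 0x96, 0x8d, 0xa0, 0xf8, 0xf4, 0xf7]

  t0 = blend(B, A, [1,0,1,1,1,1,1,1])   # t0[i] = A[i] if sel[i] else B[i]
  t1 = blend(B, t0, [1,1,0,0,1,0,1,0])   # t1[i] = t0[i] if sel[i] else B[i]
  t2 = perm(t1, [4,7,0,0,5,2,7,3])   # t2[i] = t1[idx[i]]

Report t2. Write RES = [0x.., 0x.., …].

RES = [ 0xef  0xf7  0x3c  0x3c  0xf8  0x96  0xf7  0x8d ]

t0 = [0x3c, 0x53, 0xbe, 0x38, 0xef, 0xde, 0xfb, 0xf2]
t1 = [0x3c, 0x53, 0x96, 0x8d, 0xef, 0xf8, 0xfb, 0xf7]
t2 = [0xef, 0xf7, 0x3c, 0x3c, 0xf8, 0x96, 0xf7, 0x8d]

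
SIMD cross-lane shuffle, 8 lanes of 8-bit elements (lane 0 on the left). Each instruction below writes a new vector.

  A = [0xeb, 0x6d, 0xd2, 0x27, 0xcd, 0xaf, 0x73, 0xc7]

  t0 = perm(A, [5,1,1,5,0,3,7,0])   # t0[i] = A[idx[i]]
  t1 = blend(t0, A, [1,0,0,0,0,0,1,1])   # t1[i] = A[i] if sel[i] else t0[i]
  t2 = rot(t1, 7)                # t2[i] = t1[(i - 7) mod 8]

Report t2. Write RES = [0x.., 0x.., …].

RES = [ 0x6d  0x6d  0xaf  0xeb  0x27  0x73  0xc7  0xeb ]

t0 = [0xaf, 0x6d, 0x6d, 0xaf, 0xeb, 0x27, 0xc7, 0xeb]
t1 = [0xeb, 0x6d, 0x6d, 0xaf, 0xeb, 0x27, 0x73, 0xc7]
t2 = [0x6d, 0x6d, 0xaf, 0xeb, 0x27, 0x73, 0xc7, 0xeb]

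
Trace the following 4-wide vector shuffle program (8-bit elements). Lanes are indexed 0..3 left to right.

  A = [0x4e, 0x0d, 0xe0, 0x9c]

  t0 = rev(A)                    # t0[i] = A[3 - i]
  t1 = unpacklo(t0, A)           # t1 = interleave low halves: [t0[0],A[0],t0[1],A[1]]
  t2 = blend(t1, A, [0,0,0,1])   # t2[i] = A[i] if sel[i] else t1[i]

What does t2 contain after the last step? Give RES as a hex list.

RES = [0x9c, 0x4e, 0xe0, 0x9c]

→ t0 |9c|e0|0d|4e|
→ t1 |9c|4e|e0|0d|
→ t2 |9c|4e|e0|9c|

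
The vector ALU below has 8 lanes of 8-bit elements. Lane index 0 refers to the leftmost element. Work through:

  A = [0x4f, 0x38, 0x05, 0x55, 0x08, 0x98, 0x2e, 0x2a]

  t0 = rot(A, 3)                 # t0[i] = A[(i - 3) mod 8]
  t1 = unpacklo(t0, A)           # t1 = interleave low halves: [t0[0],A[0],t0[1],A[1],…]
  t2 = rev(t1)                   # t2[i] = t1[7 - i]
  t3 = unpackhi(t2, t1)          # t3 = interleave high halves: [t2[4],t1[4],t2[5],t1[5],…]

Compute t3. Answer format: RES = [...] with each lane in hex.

→ t0 |98|2e|2a|4f|38|05|55|08|
→ t1 |98|4f|2e|38|2a|05|4f|55|
→ t2 |55|4f|05|2a|38|2e|4f|98|
→ t3 |38|2a|2e|05|4f|4f|98|55|

RES = [0x38, 0x2a, 0x2e, 0x05, 0x4f, 0x4f, 0x98, 0x55]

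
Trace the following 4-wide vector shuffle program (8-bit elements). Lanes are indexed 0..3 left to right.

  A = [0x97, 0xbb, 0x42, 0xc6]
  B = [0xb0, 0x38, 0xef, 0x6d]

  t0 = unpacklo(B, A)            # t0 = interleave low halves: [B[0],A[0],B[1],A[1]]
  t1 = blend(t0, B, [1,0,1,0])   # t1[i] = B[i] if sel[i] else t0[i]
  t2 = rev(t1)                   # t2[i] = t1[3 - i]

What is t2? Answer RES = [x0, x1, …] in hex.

  t0: b0 97 38 bb
  t1: b0 97 ef bb
  t2: bb ef 97 b0

RES = [0xbb, 0xef, 0x97, 0xb0]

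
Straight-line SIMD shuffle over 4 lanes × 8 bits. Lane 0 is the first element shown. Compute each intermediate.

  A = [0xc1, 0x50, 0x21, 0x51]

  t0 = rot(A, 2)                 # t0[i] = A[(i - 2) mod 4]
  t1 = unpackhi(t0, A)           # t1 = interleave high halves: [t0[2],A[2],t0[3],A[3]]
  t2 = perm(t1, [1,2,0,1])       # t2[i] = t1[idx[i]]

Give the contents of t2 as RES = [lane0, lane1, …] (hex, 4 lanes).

RES = [0x21, 0x50, 0xc1, 0x21]

t0 = [0x21, 0x51, 0xc1, 0x50]
t1 = [0xc1, 0x21, 0x50, 0x51]
t2 = [0x21, 0x50, 0xc1, 0x21]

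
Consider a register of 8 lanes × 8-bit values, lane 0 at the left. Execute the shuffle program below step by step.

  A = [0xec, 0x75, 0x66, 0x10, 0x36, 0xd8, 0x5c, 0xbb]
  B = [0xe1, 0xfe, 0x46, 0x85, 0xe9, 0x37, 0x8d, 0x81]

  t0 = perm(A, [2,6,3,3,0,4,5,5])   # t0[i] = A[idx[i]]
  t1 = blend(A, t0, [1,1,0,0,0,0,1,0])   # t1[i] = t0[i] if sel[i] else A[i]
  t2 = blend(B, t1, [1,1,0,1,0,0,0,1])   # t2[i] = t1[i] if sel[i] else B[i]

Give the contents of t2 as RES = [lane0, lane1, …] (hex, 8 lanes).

  t0: 66 5c 10 10 ec 36 d8 d8
  t1: 66 5c 66 10 36 d8 d8 bb
  t2: 66 5c 46 10 e9 37 8d bb

RES = [0x66, 0x5c, 0x46, 0x10, 0xe9, 0x37, 0x8d, 0xbb]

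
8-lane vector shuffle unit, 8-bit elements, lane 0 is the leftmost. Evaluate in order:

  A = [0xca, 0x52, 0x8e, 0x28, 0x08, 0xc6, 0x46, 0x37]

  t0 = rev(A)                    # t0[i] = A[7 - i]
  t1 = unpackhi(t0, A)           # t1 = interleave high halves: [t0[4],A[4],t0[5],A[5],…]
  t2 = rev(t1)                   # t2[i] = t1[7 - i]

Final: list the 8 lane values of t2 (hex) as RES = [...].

  t0: 37 46 c6 08 28 8e 52 ca
  t1: 28 08 8e c6 52 46 ca 37
  t2: 37 ca 46 52 c6 8e 08 28

RES = [ 0x37  0xca  0x46  0x52  0xc6  0x8e  0x08  0x28 ]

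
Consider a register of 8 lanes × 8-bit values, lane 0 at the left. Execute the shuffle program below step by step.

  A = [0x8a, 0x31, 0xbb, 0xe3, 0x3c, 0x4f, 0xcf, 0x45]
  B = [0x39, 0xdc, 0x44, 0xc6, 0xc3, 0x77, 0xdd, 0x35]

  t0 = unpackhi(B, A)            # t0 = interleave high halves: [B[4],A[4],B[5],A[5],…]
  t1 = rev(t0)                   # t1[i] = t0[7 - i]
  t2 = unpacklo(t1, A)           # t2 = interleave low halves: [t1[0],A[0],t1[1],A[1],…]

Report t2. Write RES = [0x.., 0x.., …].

RES = [ 0x45  0x8a  0x35  0x31  0xcf  0xbb  0xdd  0xe3 ]

→ t0 |c3|3c|77|4f|dd|cf|35|45|
→ t1 |45|35|cf|dd|4f|77|3c|c3|
→ t2 |45|8a|35|31|cf|bb|dd|e3|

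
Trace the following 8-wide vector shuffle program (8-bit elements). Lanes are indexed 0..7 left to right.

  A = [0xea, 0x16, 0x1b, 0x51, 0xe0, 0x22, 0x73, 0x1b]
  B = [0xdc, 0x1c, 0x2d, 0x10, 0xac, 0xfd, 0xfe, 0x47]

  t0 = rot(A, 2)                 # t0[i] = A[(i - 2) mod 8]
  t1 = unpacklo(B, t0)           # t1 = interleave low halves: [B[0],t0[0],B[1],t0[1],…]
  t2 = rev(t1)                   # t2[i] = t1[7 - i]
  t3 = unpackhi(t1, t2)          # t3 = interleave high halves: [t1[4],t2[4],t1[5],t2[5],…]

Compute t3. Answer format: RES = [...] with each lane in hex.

RES = [0x2d, 0x1b, 0xea, 0x1c, 0x10, 0x73, 0x16, 0xdc]

t0 = [0x73, 0x1b, 0xea, 0x16, 0x1b, 0x51, 0xe0, 0x22]
t1 = [0xdc, 0x73, 0x1c, 0x1b, 0x2d, 0xea, 0x10, 0x16]
t2 = [0x16, 0x10, 0xea, 0x2d, 0x1b, 0x1c, 0x73, 0xdc]
t3 = [0x2d, 0x1b, 0xea, 0x1c, 0x10, 0x73, 0x16, 0xdc]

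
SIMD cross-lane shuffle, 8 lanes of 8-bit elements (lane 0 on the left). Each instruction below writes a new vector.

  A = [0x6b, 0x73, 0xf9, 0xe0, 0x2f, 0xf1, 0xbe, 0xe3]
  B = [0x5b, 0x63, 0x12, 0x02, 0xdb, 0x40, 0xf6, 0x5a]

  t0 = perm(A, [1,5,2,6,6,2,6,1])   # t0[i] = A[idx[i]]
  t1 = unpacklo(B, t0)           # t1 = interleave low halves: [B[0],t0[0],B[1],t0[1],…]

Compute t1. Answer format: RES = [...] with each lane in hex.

t0 = [0x73, 0xf1, 0xf9, 0xbe, 0xbe, 0xf9, 0xbe, 0x73]
t1 = [0x5b, 0x73, 0x63, 0xf1, 0x12, 0xf9, 0x02, 0xbe]

RES = [ 0x5b  0x73  0x63  0xf1  0x12  0xf9  0x02  0xbe ]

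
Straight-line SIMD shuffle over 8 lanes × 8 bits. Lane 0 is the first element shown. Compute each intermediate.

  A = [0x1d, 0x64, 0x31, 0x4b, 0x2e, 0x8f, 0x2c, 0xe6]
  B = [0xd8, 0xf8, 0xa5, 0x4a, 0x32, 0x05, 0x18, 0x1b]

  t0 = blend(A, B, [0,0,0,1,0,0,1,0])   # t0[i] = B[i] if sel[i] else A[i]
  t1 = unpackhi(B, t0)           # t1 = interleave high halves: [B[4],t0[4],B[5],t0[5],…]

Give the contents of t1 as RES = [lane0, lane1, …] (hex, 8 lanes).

  t0: 1d 64 31 4a 2e 8f 18 e6
  t1: 32 2e 05 8f 18 18 1b e6

RES = [ 0x32  0x2e  0x05  0x8f  0x18  0x18  0x1b  0xe6 ]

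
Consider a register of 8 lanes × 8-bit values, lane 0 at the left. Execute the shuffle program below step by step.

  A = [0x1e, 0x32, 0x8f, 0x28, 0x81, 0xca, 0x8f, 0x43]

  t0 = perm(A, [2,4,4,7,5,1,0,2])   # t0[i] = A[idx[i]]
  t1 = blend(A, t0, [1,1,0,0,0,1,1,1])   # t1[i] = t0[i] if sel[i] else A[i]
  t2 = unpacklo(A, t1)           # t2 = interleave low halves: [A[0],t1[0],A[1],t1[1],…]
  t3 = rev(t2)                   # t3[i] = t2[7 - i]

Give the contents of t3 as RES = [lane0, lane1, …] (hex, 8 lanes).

RES = [0x28, 0x28, 0x8f, 0x8f, 0x81, 0x32, 0x8f, 0x1e]

→ t0 |8f|81|81|43|ca|32|1e|8f|
→ t1 |8f|81|8f|28|81|32|1e|8f|
→ t2 |1e|8f|32|81|8f|8f|28|28|
→ t3 |28|28|8f|8f|81|32|8f|1e|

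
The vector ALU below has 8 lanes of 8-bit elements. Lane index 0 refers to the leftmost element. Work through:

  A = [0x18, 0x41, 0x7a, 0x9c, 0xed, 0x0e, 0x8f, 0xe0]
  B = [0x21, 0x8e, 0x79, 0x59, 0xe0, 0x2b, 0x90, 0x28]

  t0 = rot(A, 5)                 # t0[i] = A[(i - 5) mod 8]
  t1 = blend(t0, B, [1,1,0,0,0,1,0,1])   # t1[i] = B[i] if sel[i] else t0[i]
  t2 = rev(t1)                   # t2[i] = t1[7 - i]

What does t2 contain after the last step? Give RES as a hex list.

RES = [ 0x28  0x41  0x2b  0xe0  0x8f  0x0e  0x8e  0x21 ]

t0 = [0x9c, 0xed, 0x0e, 0x8f, 0xe0, 0x18, 0x41, 0x7a]
t1 = [0x21, 0x8e, 0x0e, 0x8f, 0xe0, 0x2b, 0x41, 0x28]
t2 = [0x28, 0x41, 0x2b, 0xe0, 0x8f, 0x0e, 0x8e, 0x21]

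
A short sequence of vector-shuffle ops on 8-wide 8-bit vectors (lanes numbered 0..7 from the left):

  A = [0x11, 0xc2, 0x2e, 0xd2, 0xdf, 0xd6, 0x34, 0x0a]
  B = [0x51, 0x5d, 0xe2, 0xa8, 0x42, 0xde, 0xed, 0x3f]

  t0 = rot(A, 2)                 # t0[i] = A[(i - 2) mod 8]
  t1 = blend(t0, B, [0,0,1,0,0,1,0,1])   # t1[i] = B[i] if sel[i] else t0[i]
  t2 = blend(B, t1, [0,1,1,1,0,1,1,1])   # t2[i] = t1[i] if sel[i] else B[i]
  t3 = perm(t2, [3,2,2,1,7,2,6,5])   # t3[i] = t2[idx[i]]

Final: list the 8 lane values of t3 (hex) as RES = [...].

→ t0 |34|0a|11|c2|2e|d2|df|d6|
→ t1 |34|0a|e2|c2|2e|de|df|3f|
→ t2 |51|0a|e2|c2|42|de|df|3f|
→ t3 |c2|e2|e2|0a|3f|e2|df|de|

RES = [ 0xc2  0xe2  0xe2  0x0a  0x3f  0xe2  0xdf  0xde ]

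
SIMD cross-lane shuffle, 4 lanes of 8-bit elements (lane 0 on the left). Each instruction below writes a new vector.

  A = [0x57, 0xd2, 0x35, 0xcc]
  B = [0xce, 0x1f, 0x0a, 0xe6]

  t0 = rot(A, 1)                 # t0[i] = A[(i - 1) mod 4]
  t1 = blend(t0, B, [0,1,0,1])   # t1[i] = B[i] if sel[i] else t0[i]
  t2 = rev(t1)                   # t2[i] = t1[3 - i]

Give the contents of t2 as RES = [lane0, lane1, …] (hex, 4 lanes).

→ t0 |cc|57|d2|35|
→ t1 |cc|1f|d2|e6|
→ t2 |e6|d2|1f|cc|

RES = [0xe6, 0xd2, 0x1f, 0xcc]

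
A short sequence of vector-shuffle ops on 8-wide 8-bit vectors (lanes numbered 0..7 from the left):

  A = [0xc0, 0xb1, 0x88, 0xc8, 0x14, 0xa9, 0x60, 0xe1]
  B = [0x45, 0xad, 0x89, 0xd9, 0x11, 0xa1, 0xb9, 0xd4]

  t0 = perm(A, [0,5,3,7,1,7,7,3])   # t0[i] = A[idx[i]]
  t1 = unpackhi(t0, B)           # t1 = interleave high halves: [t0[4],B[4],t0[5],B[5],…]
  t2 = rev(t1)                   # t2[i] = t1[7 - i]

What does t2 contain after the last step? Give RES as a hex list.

RES = [0xd4, 0xc8, 0xb9, 0xe1, 0xa1, 0xe1, 0x11, 0xb1]

→ t0 |c0|a9|c8|e1|b1|e1|e1|c8|
→ t1 |b1|11|e1|a1|e1|b9|c8|d4|
→ t2 |d4|c8|b9|e1|a1|e1|11|b1|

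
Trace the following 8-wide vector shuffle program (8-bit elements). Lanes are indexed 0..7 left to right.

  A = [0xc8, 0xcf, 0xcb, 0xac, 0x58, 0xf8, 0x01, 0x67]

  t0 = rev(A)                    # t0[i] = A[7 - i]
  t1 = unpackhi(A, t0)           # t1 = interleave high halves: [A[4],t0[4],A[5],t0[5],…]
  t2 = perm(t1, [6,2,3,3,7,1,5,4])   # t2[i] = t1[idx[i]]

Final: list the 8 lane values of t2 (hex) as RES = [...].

RES = [ 0x67  0xf8  0xcb  0xcb  0xc8  0xac  0xcf  0x01 ]

  t0: 67 01 f8 58 ac cb cf c8
  t1: 58 ac f8 cb 01 cf 67 c8
  t2: 67 f8 cb cb c8 ac cf 01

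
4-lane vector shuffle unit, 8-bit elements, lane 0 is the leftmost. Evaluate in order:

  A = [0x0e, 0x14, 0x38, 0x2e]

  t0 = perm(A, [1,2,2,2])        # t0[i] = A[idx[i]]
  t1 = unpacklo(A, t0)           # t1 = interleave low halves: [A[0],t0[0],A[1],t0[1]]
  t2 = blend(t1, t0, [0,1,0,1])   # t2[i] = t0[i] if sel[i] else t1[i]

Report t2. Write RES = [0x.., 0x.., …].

  t0: 14 38 38 38
  t1: 0e 14 14 38
  t2: 0e 38 14 38

RES = [0x0e, 0x38, 0x14, 0x38]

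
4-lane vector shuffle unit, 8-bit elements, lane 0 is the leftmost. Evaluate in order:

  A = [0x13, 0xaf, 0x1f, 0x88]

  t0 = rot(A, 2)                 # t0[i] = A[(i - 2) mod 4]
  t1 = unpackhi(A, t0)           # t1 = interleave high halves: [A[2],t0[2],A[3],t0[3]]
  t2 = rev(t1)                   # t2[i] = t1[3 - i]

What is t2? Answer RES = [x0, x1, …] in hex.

RES = [ 0xaf  0x88  0x13  0x1f ]

  t0: 1f 88 13 af
  t1: 1f 13 88 af
  t2: af 88 13 1f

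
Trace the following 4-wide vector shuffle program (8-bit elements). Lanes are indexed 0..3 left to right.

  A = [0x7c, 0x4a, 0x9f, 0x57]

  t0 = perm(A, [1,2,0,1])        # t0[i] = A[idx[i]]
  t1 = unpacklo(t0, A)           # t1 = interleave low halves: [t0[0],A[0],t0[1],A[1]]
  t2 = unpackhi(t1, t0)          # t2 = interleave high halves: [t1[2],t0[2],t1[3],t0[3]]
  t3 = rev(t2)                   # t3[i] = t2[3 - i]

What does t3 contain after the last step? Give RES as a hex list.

t0 = [0x4a, 0x9f, 0x7c, 0x4a]
t1 = [0x4a, 0x7c, 0x9f, 0x4a]
t2 = [0x9f, 0x7c, 0x4a, 0x4a]
t3 = [0x4a, 0x4a, 0x7c, 0x9f]

RES = [ 0x4a  0x4a  0x7c  0x9f ]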